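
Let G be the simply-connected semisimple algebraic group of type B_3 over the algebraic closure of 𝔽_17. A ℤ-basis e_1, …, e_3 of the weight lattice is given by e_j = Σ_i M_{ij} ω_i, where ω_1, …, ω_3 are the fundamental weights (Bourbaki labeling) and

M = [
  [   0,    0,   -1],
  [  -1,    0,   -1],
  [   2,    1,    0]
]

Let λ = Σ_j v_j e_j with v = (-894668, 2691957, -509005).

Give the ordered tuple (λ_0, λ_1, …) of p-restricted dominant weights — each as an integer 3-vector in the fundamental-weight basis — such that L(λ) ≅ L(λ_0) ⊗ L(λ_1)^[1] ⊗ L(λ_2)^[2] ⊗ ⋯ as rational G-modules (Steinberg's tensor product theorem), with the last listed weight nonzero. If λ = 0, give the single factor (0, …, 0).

Change of basis e → ω: c = M·v where v = (-894668, 2691957, -509005):
  c_1 = 0*-894668 + 0*2691957 + -1*-509005 = 509005
  c_2 = -1*-894668 + 0*2691957 + -1*-509005 = 1403673
  c_3 = 2*-894668 + 1*2691957 + 0*-509005 = 902621
Base-17 expansion of each c_i:
  c_1 = 509005 = 8·17^0 + 4·17^1 + 10·17^2 + 1·17^3 + 6·17^4
  c_2 = 1403673 = 0·17^0 + 0·17^1 + 12·17^2 + 13·17^3 + 16·17^4
  c_3 = 902621 = 6·17^0 + 4·17^1 + 12·17^2 + 13·17^3 + 10·17^4
λ_0 = (8, 0, 6)
λ_1 = (4, 0, 4)
λ_2 = (10, 12, 12)
λ_3 = (1, 13, 13)
λ_4 = (6, 16, 10)

((8, 0, 6), (4, 0, 4), (10, 12, 12), (1, 13, 13), (6, 16, 10))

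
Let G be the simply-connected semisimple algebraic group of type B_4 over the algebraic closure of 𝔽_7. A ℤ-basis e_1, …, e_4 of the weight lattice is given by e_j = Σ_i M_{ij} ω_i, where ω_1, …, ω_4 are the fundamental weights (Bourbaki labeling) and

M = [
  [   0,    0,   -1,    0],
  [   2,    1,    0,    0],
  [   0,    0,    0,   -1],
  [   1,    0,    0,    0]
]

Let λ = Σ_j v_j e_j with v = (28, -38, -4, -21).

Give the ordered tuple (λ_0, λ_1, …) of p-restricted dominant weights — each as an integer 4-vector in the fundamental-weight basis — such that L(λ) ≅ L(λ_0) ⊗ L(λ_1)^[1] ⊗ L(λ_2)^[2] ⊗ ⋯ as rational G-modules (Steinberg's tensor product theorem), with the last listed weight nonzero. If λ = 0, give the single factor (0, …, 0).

((4, 4, 0, 0), (0, 2, 3, 4))

Converting to the ω-basis (c_i = row i of M dotted with v = (28, -38, -4, -21)):
  c_1 = (0)·(28) + (0)·(-38) + (-1)·(-4) + (0)·(-21) = 4
  c_2 = (2)·(28) + (1)·(-38) + (0)·(-4) + (0)·(-21) = 18
  c_3 = (0)·(28) + (0)·(-38) + (0)·(-4) + (-1)·(-21) = 21
  c_4 = (1)·(28) + (0)·(-38) + (0)·(-4) + (0)·(-21) = 28
Expand coordinatewise in base 7:
  c_1 = 4 = 4·7^0
  c_2 = 18 = 4·7^0 + 2·7^1
  c_3 = 21 = 0·7^0 + 3·7^1
  c_4 = 28 = 0·7^0 + 4·7^1
λ_0 = (4, 4, 0, 0)
λ_1 = (0, 2, 3, 4)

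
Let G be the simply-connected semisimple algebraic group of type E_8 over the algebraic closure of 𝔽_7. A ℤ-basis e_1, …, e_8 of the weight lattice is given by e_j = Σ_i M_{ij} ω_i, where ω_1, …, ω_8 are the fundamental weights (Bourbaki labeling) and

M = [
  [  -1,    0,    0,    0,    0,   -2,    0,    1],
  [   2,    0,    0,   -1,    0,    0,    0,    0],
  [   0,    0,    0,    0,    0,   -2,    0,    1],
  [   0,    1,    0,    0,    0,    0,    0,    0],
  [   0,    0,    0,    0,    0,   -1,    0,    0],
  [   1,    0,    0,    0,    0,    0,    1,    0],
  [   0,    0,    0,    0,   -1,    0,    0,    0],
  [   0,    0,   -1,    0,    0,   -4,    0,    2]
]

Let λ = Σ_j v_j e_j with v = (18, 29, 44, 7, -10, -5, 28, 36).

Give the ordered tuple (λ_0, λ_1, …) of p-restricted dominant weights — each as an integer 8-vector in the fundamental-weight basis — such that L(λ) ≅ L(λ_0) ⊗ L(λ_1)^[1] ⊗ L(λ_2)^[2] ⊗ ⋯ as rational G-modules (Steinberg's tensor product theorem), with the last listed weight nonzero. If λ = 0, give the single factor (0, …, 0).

((0, 1, 4, 1, 5, 4, 3, 6), (4, 4, 6, 4, 0, 6, 1, 6))

In the fundamental-weight basis, λ has coordinates c = M·v (v = (18, 29, 44, 7, -10, -5, 28, 36)):
  c_1 = -1*18 + 0*29 + 0*44 + 0*7 + 0*-10 + -2*-5 + 0*28 + 1*36 = 28
  c_2 = 2*18 + 0*29 + 0*44 + -1*7 + 0*-10 + 0*-5 + 0*28 + 0*36 = 29
  c_3 = 0*18 + 0*29 + 0*44 + 0*7 + 0*-10 + -2*-5 + 0*28 + 1*36 = 46
  c_4 = 0*18 + 1*29 + 0*44 + 0*7 + 0*-10 + 0*-5 + 0*28 + 0*36 = 29
  c_5 = 0*18 + 0*29 + 0*44 + 0*7 + 0*-10 + -1*-5 + 0*28 + 0*36 = 5
  c_6 = 1*18 + 0*29 + 0*44 + 0*7 + 0*-10 + 0*-5 + 1*28 + 0*36 = 46
  c_7 = 0*18 + 0*29 + 0*44 + 0*7 + -1*-10 + 0*-5 + 0*28 + 0*36 = 10
  c_8 = 0*18 + 0*29 + -1*44 + 0*7 + 0*-10 + -4*-5 + 0*28 + 2*36 = 48
Base-7 expansion of each c_i:
  c_1 = 28 = 0·7^0 + 4·7^1
  c_2 = 29 = 1·7^0 + 4·7^1
  c_3 = 46 = 4·7^0 + 6·7^1
  c_4 = 29 = 1·7^0 + 4·7^1
  c_5 = 5 = 5·7^0
  c_6 = 46 = 4·7^0 + 6·7^1
  c_7 = 10 = 3·7^0 + 1·7^1
  c_8 = 48 = 6·7^0 + 6·7^1
p-restricted factor λ_0 = (0, 1, 4, 1, 5, 4, 3, 6)
p-restricted factor λ_1 = (4, 4, 6, 4, 0, 6, 1, 6)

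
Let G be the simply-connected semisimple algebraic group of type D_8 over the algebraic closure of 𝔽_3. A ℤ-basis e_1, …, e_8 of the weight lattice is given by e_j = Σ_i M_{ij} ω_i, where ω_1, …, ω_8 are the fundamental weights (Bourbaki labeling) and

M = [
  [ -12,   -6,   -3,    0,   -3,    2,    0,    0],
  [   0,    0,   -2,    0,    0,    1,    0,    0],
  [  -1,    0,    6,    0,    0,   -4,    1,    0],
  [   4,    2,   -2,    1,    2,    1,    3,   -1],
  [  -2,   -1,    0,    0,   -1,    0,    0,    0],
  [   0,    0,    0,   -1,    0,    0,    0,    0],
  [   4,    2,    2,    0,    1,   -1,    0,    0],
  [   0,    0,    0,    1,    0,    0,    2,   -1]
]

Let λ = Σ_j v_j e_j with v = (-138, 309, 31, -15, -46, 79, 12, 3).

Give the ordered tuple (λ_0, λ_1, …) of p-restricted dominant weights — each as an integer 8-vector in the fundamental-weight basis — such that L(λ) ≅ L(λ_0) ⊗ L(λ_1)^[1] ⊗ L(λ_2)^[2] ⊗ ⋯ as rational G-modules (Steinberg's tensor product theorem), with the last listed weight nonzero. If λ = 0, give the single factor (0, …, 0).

ω-coordinates c = M·v, v = (-138, 309, 31, -15, -46, 79, 12, 3):
  c_1 = (-12)·(-138) + (-6)·(309) + (-3)·(31) + (0)·(-15) + (-3)·(-46) + (2)·(79) + (0)·(12) + (0)·(3) = 5
  c_2 = (0)·(-138) + (0)·(309) + (-2)·(31) + (0)·(-15) + (0)·(-46) + (1)·(79) + (0)·(12) + (0)·(3) = 17
  c_3 = (-1)·(-138) + (0)·(309) + (6)·(31) + (0)·(-15) + (0)·(-46) + (-4)·(79) + (1)·(12) + (0)·(3) = 20
  c_4 = (4)·(-138) + (2)·(309) + (-2)·(31) + (1)·(-15) + (2)·(-46) + (1)·(79) + (3)·(12) + (-1)·(3) = 9
  c_5 = (-2)·(-138) + (-1)·(309) + (0)·(31) + (0)·(-15) + (-1)·(-46) + (0)·(79) + (0)·(12) + (0)·(3) = 13
  c_6 = (0)·(-138) + (0)·(309) + (0)·(31) + (-1)·(-15) + (0)·(-46) + (0)·(79) + (0)·(12) + (0)·(3) = 15
  c_7 = (4)·(-138) + (2)·(309) + (2)·(31) + (0)·(-15) + (1)·(-46) + (-1)·(79) + (0)·(12) + (0)·(3) = 3
  c_8 = (0)·(-138) + (0)·(309) + (0)·(31) + (1)·(-15) + (0)·(-46) + (0)·(79) + (2)·(12) + (-1)·(3) = 6
Expand coordinatewise in base 3:
  c_1 = 5 = 2·3^0 + 1·3^1
  c_2 = 17 = 2·3^0 + 2·3^1 + 1·3^2
  c_3 = 20 = 2·3^0 + 0·3^1 + 2·3^2
  c_4 = 9 = 0·3^0 + 0·3^1 + 1·3^2
  c_5 = 13 = 1·3^0 + 1·3^1 + 1·3^2
  c_6 = 15 = 0·3^0 + 2·3^1 + 1·3^2
  c_7 = 3 = 0·3^0 + 1·3^1
  c_8 = 6 = 0·3^0 + 2·3^1
p-restricted factor λ_0 = (2, 2, 2, 0, 1, 0, 0, 0)
p-restricted factor λ_1 = (1, 2, 0, 0, 1, 2, 1, 2)
p-restricted factor λ_2 = (0, 1, 2, 1, 1, 1, 0, 0)

((2, 2, 2, 0, 1, 0, 0, 0), (1, 2, 0, 0, 1, 2, 1, 2), (0, 1, 2, 1, 1, 1, 0, 0))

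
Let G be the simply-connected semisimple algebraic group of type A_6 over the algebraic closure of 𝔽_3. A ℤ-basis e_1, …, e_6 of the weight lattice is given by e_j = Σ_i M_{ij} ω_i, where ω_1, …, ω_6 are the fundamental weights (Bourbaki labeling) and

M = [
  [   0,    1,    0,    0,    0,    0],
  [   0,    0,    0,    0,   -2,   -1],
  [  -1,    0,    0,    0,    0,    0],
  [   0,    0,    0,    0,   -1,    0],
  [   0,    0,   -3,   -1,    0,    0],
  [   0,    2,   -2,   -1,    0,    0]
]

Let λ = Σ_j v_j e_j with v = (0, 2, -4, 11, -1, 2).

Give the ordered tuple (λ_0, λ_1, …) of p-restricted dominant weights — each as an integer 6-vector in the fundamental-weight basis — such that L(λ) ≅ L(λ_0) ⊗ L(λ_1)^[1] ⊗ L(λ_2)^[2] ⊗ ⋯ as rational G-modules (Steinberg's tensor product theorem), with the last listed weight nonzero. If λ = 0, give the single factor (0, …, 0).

((2, 0, 0, 1, 1, 1),)

In the fundamental-weight basis, λ has coordinates c = M·v (v = (0, 2, -4, 11, -1, 2)):
  c_1 = (0)·(0) + (1)·(2) + (0)·(-4) + (0)·(11) + (0)·(-1) + (0)·(2) = 2
  c_2 = (0)·(0) + (0)·(2) + (0)·(-4) + (0)·(11) + (-2)·(-1) + (-1)·(2) = 0
  c_3 = (-1)·(0) + (0)·(2) + (0)·(-4) + (0)·(11) + (0)·(-1) + (0)·(2) = 0
  c_4 = (0)·(0) + (0)·(2) + (0)·(-4) + (0)·(11) + (-1)·(-1) + (0)·(2) = 1
  c_5 = (0)·(0) + (0)·(2) + (-3)·(-4) + (-1)·(11) + (0)·(-1) + (0)·(2) = 1
  c_6 = (0)·(0) + (2)·(2) + (-2)·(-4) + (-1)·(11) + (0)·(-1) + (0)·(2) = 1
Writing each c_i in base p = 3:
  c_1 = 2 = 2·3^0
  c_2 = 0
  c_3 = 0
  c_4 = 1 = 1·3^0
  c_5 = 1 = 1·3^0
  c_6 = 1 = 1·3^0
Factor λ_0 = (2, 0, 0, 1, 1, 1)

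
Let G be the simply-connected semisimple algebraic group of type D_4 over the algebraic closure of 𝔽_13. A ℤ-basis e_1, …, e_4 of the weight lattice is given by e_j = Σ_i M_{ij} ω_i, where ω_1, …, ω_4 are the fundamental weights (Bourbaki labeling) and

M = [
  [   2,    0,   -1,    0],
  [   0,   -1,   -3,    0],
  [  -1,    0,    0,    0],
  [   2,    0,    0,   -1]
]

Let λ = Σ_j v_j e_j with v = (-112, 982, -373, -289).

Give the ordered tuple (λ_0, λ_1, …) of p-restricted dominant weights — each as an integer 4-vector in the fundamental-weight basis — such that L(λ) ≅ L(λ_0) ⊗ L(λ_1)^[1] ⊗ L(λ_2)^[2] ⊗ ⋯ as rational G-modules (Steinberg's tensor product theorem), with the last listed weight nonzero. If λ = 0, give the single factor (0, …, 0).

((6, 7, 8, 0), (11, 10, 8, 5))

In the fundamental-weight basis, λ has coordinates c = M·v (v = (-112, 982, -373, -289)):
  c_1 = (2)·(-112) + (0)·(982) + (-1)·(-373) + (0)·(-289) = 149
  c_2 = (0)·(-112) + (-1)·(982) + (-3)·(-373) + (0)·(-289) = 137
  c_3 = (-1)·(-112) + (0)·(982) + (0)·(-373) + (0)·(-289) = 112
  c_4 = (2)·(-112) + (0)·(982) + (0)·(-373) + (-1)·(-289) = 65
Expand coordinatewise in base 13:
  c_1 = 149 = 6·13^0 + 11·13^1
  c_2 = 137 = 7·13^0 + 10·13^1
  c_3 = 112 = 8·13^0 + 8·13^1
  c_4 = 65 = 0·13^0 + 5·13^1
λ_0 = (6, 7, 8, 0)
λ_1 = (11, 10, 8, 5)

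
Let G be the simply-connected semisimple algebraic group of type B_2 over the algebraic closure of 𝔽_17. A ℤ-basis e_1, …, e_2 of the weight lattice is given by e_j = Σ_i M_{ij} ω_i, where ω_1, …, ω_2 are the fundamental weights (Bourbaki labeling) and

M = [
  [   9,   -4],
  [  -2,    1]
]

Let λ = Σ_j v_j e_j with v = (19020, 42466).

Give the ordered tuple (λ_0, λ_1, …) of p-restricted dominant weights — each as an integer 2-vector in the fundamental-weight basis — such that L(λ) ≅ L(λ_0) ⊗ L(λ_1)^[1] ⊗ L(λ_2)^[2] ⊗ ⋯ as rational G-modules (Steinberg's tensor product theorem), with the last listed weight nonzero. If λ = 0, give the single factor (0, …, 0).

Change of basis e → ω: c = M·v where v = (19020, 42466):
  c_1 = 9*19020 + -4*42466 = 1316
  c_2 = -2*19020 + 1*42466 = 4426
Expand coordinatewise in base 17:
  c_1 = 1316 = 7·17^0 + 9·17^1 + 4·17^2
  c_2 = 4426 = 6·17^0 + 5·17^1 + 15·17^2
Factor λ_0 = (7, 6)
Factor λ_1 = (9, 5)
Factor λ_2 = (4, 15)

((7, 6), (9, 5), (4, 15))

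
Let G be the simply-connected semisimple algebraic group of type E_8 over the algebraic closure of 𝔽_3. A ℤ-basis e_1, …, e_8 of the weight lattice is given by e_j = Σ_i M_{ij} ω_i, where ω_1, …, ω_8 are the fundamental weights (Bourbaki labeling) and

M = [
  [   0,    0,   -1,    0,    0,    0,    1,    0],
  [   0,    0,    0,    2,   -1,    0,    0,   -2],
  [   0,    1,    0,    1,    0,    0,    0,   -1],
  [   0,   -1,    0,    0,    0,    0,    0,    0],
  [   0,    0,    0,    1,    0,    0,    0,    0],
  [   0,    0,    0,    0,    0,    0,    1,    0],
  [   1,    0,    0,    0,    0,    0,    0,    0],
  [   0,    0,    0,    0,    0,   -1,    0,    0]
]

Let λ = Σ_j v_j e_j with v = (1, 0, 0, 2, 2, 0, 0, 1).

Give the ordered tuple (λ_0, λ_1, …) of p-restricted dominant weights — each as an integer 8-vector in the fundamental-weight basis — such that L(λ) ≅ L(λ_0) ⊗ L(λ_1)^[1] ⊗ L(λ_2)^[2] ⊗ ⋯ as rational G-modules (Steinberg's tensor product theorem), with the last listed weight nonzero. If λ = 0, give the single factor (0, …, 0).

((0, 0, 1, 0, 2, 0, 1, 0),)

In the fundamental-weight basis, λ has coordinates c = M·v (v = (1, 0, 0, 2, 2, 0, 0, 1)):
  c_1 = (0)·(1) + (0)·(0) + (-1)·(0) + (0)·(2) + (0)·(2) + (0)·(0) + (1)·(0) + (0)·(1) = 0
  c_2 = (0)·(1) + (0)·(0) + (0)·(0) + (2)·(2) + (-1)·(2) + (0)·(0) + (0)·(0) + (-2)·(1) = 0
  c_3 = (0)·(1) + (1)·(0) + (0)·(0) + (1)·(2) + (0)·(2) + (0)·(0) + (0)·(0) + (-1)·(1) = 1
  c_4 = (0)·(1) + (-1)·(0) + (0)·(0) + (0)·(2) + (0)·(2) + (0)·(0) + (0)·(0) + (0)·(1) = 0
  c_5 = (0)·(1) + (0)·(0) + (0)·(0) + (1)·(2) + (0)·(2) + (0)·(0) + (0)·(0) + (0)·(1) = 2
  c_6 = (0)·(1) + (0)·(0) + (0)·(0) + (0)·(2) + (0)·(2) + (0)·(0) + (1)·(0) + (0)·(1) = 0
  c_7 = (1)·(1) + (0)·(0) + (0)·(0) + (0)·(2) + (0)·(2) + (0)·(0) + (0)·(0) + (0)·(1) = 1
  c_8 = (0)·(1) + (0)·(0) + (0)·(0) + (0)·(2) + (0)·(2) + (-1)·(0) + (0)·(0) + (0)·(1) = 0
Writing each c_i in base p = 3:
  c_1 = 0
  c_2 = 0
  c_3 = 1 = 1·3^0
  c_4 = 0
  c_5 = 2 = 2·3^0
  c_6 = 0
  c_7 = 1 = 1·3^0
  c_8 = 0
p-restricted factor λ_0 = (0, 0, 1, 0, 2, 0, 1, 0)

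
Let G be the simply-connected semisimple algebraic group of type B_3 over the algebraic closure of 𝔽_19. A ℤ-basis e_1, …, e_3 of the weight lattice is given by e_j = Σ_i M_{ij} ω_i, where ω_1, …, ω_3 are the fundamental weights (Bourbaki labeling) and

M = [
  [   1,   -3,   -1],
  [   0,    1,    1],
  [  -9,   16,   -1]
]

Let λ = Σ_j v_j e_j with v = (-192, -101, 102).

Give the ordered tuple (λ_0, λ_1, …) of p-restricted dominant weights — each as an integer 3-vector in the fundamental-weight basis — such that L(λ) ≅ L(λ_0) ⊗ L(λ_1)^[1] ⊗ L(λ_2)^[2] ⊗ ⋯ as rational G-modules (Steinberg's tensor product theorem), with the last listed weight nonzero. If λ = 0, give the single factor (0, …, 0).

Converting to the ω-basis (c_i = row i of M dotted with v = (-192, -101, 102)):
  c_1 = (1)·(-192) + (-3)·(-101) + (-1)·(102) = 9
  c_2 = (0)·(-192) + (1)·(-101) + 1·102 = 1
  c_3 = (-9)·(-192) + (16)·(-101) + (-1)·(102) = 10
Writing each c_i in base p = 19:
  c_1 = 9 = 9·19^0
  c_2 = 1 = 1·19^0
  c_3 = 10 = 10·19^0
Factor λ_0 = (9, 1, 10)

((9, 1, 10),)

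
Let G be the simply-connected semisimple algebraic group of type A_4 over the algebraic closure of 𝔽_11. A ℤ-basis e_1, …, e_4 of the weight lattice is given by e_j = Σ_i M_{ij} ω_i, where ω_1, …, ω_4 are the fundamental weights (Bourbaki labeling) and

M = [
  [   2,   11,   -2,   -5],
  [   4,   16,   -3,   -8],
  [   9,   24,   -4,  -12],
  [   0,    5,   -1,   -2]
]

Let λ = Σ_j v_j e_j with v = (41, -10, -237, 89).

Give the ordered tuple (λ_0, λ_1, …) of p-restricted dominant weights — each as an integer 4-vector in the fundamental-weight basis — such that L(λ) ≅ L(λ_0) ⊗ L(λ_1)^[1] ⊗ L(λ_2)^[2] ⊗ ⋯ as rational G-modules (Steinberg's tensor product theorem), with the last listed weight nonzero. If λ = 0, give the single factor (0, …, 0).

In the fundamental-weight basis, λ has coordinates c = M·v (v = (41, -10, -237, 89)):
  c_1 = (2)·(41) + (11)·(-10) + (-2)·(-237) + (-5)·(89) = 1
  c_2 = (4)·(41) + (16)·(-10) + (-3)·(-237) + (-8)·(89) = 3
  c_3 = (9)·(41) + (24)·(-10) + (-4)·(-237) + (-12)·(89) = 9
  c_4 = (0)·(41) + (5)·(-10) + (-1)·(-237) + (-2)·(89) = 9
Expand coordinatewise in base 11:
  c_1 = 1 = 1·11^0
  c_2 = 3 = 3·11^0
  c_3 = 9 = 9·11^0
  c_4 = 9 = 9·11^0
λ_0 = (1, 3, 9, 9)

((1, 3, 9, 9),)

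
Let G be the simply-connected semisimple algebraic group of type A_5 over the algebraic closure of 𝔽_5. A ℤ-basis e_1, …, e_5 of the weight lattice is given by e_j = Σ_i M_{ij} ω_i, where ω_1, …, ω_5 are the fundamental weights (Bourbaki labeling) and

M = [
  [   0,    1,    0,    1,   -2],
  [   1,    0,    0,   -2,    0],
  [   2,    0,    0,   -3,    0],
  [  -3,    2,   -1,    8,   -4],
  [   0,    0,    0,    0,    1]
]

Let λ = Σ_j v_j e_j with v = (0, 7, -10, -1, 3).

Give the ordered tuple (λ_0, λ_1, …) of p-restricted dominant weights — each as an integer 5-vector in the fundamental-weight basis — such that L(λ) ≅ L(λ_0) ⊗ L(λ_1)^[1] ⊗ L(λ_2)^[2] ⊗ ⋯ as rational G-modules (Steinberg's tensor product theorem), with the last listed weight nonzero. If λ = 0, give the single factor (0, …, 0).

Compute c_i = Σ_j M_{ij} v_j with v = (0, 7, -10, -1, 3):
  c_1 = 0*0 + 1*7 + 0*-10 + 1*-1 + -2*3 = 0
  c_2 = 1*0 + 0*7 + 0*-10 + -2*-1 + 0*3 = 2
  c_3 = 2*0 + 0*7 + 0*-10 + -3*-1 + 0*3 = 3
  c_4 = -3*0 + 2*7 + -1*-10 + 8*-1 + -4*3 = 4
  c_5 = 0*0 + 0*7 + 0*-10 + 0*-1 + 1*3 = 3
Base-5 expansion of each c_i:
  c_1 = 0
  c_2 = 2 = 2·5^0
  c_3 = 3 = 3·5^0
  c_4 = 4 = 4·5^0
  c_5 = 3 = 3·5^0
λ_0 = (0, 2, 3, 4, 3)

((0, 2, 3, 4, 3),)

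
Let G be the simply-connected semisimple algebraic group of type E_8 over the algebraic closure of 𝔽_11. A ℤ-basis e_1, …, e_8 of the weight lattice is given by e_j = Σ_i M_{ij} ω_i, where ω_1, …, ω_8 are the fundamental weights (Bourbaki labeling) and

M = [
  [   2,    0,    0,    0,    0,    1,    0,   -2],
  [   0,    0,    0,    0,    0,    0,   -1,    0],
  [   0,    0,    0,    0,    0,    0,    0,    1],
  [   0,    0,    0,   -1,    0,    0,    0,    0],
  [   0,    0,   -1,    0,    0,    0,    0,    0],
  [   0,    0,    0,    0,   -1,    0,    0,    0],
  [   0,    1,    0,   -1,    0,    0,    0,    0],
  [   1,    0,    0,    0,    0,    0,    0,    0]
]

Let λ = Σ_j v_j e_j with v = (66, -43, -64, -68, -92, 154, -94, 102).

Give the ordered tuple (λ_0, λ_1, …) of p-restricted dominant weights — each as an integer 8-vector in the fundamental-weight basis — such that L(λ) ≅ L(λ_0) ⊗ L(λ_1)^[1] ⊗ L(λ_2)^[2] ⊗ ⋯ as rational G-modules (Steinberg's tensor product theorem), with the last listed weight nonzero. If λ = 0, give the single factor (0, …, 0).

((5, 6, 3, 2, 9, 4, 3, 0), (7, 8, 9, 6, 5, 8, 2, 6))

ω-coordinates c = M·v, v = (66, -43, -64, -68, -92, 154, -94, 102):
  c_1 = 2·66 + (0)·(-43) + (0)·(-64) + (0)·(-68) + (0)·(-92) + 1·154 + (0)·(-94) + (-2)·(102) = 82
  c_2 = 0·66 + (0)·(-43) + (0)·(-64) + (0)·(-68) + (0)·(-92) + 0·154 + (-1)·(-94) + 0·102 = 94
  c_3 = 0·66 + (0)·(-43) + (0)·(-64) + (0)·(-68) + (0)·(-92) + 0·154 + (0)·(-94) + 1·102 = 102
  c_4 = 0·66 + (0)·(-43) + (0)·(-64) + (-1)·(-68) + (0)·(-92) + 0·154 + (0)·(-94) + 0·102 = 68
  c_5 = 0·66 + (0)·(-43) + (-1)·(-64) + (0)·(-68) + (0)·(-92) + 0·154 + (0)·(-94) + 0·102 = 64
  c_6 = 0·66 + (0)·(-43) + (0)·(-64) + (0)·(-68) + (-1)·(-92) + 0·154 + (0)·(-94) + 0·102 = 92
  c_7 = 0·66 + (1)·(-43) + (0)·(-64) + (-1)·(-68) + (0)·(-92) + 0·154 + (0)·(-94) + 0·102 = 25
  c_8 = 1·66 + (0)·(-43) + (0)·(-64) + (0)·(-68) + (0)·(-92) + 0·154 + (0)·(-94) + 0·102 = 66
Expand coordinatewise in base 11:
  c_1 = 82 = 5·11^0 + 7·11^1
  c_2 = 94 = 6·11^0 + 8·11^1
  c_3 = 102 = 3·11^0 + 9·11^1
  c_4 = 68 = 2·11^0 + 6·11^1
  c_5 = 64 = 9·11^0 + 5·11^1
  c_6 = 92 = 4·11^0 + 8·11^1
  c_7 = 25 = 3·11^0 + 2·11^1
  c_8 = 66 = 0·11^0 + 6·11^1
Factor λ_0 = (5, 6, 3, 2, 9, 4, 3, 0)
Factor λ_1 = (7, 8, 9, 6, 5, 8, 2, 6)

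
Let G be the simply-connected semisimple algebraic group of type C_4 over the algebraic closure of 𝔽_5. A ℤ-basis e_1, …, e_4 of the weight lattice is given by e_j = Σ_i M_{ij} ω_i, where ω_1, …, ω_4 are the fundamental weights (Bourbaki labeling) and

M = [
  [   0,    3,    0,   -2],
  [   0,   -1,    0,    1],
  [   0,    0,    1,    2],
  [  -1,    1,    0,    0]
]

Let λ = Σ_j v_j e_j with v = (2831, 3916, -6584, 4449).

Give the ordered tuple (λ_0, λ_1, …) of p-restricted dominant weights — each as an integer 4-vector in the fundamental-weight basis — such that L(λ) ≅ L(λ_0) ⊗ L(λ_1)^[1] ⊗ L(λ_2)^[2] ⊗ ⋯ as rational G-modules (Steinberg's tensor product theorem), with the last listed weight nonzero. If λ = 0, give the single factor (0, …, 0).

In the fundamental-weight basis, λ has coordinates c = M·v (v = (2831, 3916, -6584, 4449)):
  c_1 = (0)·(2831) + (3)·(3916) + (0)·(-6584) + (-2)·(4449) = 2850
  c_2 = (0)·(2831) + (-1)·(3916) + (0)·(-6584) + (1)·(4449) = 533
  c_3 = (0)·(2831) + (0)·(3916) + (1)·(-6584) + (2)·(4449) = 2314
  c_4 = (-1)·(2831) + (1)·(3916) + (0)·(-6584) + (0)·(4449) = 1085
Expand coordinatewise in base 5:
  c_1 = 2850 = 0·5^0 + 0·5^1 + 4·5^2 + 2·5^3 + 4·5^4
  c_2 = 533 = 3·5^0 + 1·5^1 + 1·5^2 + 4·5^3
  c_3 = 2314 = 4·5^0 + 2·5^1 + 2·5^2 + 3·5^3 + 3·5^4
  c_4 = 1085 = 0·5^0 + 2·5^1 + 3·5^2 + 3·5^3 + 1·5^4
λ_0 = (0, 3, 4, 0)
λ_1 = (0, 1, 2, 2)
λ_2 = (4, 1, 2, 3)
λ_3 = (2, 4, 3, 3)
λ_4 = (4, 0, 3, 1)

((0, 3, 4, 0), (0, 1, 2, 2), (4, 1, 2, 3), (2, 4, 3, 3), (4, 0, 3, 1))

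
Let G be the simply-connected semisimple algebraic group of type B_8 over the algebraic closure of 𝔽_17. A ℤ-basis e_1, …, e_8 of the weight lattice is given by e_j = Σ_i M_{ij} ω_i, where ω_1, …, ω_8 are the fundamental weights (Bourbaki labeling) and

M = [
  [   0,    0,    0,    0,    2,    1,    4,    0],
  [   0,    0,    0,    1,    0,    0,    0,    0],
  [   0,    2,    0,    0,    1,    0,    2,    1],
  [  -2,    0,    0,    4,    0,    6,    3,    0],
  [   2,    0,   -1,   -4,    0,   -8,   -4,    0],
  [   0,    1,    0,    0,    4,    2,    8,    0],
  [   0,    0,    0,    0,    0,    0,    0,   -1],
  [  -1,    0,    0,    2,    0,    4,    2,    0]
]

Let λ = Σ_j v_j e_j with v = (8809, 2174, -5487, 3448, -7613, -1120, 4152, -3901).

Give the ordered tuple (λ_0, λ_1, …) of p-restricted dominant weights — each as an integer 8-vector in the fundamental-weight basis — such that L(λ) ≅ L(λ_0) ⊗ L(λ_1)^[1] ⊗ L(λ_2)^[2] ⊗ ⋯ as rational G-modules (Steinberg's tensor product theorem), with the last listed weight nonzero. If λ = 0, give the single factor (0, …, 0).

((7, 14, 16, 6, 16, 12, 8, 7), (15, 15, 15, 10, 12, 5, 8, 10), (0, 11, 3, 6, 5, 9, 13, 6))

Converting to the ω-basis (c_i = row i of M dotted with v = (8809, 2174, -5487, 3448, -7613, -1120, 4152, -3901)):
  c_1 = (0)·(8809) + (0)·(2174) + (0)·(-5487) + (0)·(3448) + (2)·(-7613) + (1)·(-1120) + (4)·(4152) + (0)·(-3901) = 262
  c_2 = (0)·(8809) + (0)·(2174) + (0)·(-5487) + (1)·(3448) + (0)·(-7613) + (0)·(-1120) + (0)·(4152) + (0)·(-3901) = 3448
  c_3 = (0)·(8809) + (2)·(2174) + (0)·(-5487) + (0)·(3448) + (1)·(-7613) + (0)·(-1120) + (2)·(4152) + (1)·(-3901) = 1138
  c_4 = (-2)·(8809) + (0)·(2174) + (0)·(-5487) + (4)·(3448) + (0)·(-7613) + (6)·(-1120) + (3)·(4152) + (0)·(-3901) = 1910
  c_5 = (2)·(8809) + (0)·(2174) + (-1)·(-5487) + (-4)·(3448) + (0)·(-7613) + (-8)·(-1120) + (-4)·(4152) + (0)·(-3901) = 1665
  c_6 = (0)·(8809) + (1)·(2174) + (0)·(-5487) + (0)·(3448) + (4)·(-7613) + (2)·(-1120) + (8)·(4152) + (0)·(-3901) = 2698
  c_7 = (0)·(8809) + (0)·(2174) + (0)·(-5487) + (0)·(3448) + (0)·(-7613) + (0)·(-1120) + (0)·(4152) + (-1)·(-3901) = 3901
  c_8 = (-1)·(8809) + (0)·(2174) + (0)·(-5487) + (2)·(3448) + (0)·(-7613) + (4)·(-1120) + (2)·(4152) + (0)·(-3901) = 1911
Expand coordinatewise in base 17:
  c_1 = 262 = 7·17^0 + 15·17^1
  c_2 = 3448 = 14·17^0 + 15·17^1 + 11·17^2
  c_3 = 1138 = 16·17^0 + 15·17^1 + 3·17^2
  c_4 = 1910 = 6·17^0 + 10·17^1 + 6·17^2
  c_5 = 1665 = 16·17^0 + 12·17^1 + 5·17^2
  c_6 = 2698 = 12·17^0 + 5·17^1 + 9·17^2
  c_7 = 3901 = 8·17^0 + 8·17^1 + 13·17^2
  c_8 = 1911 = 7·17^0 + 10·17^1 + 6·17^2
p-restricted factor λ_0 = (7, 14, 16, 6, 16, 12, 8, 7)
p-restricted factor λ_1 = (15, 15, 15, 10, 12, 5, 8, 10)
p-restricted factor λ_2 = (0, 11, 3, 6, 5, 9, 13, 6)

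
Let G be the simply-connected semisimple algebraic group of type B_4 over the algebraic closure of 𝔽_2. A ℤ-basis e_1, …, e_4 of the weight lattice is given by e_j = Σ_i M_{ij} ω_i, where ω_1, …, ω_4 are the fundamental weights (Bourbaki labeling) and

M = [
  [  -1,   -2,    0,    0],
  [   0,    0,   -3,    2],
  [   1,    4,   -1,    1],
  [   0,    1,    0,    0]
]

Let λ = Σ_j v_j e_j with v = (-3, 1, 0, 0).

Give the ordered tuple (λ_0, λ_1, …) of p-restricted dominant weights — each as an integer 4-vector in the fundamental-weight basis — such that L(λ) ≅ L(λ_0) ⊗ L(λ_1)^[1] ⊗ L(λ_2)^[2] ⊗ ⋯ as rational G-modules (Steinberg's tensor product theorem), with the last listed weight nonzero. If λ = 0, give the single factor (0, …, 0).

Change of basis e → ω: c = M·v where v = (-3, 1, 0, 0):
  c_1 = (-1)·(-3) + (-2)·(1) + 0·0 + 0·0 = 1
  c_2 = (0)·(-3) + 0·1 + (-3)·(0) + 2·0 = 0
  c_3 = (1)·(-3) + 4·1 + (-1)·(0) + 1·0 = 1
  c_4 = (0)·(-3) + 1·1 + 0·0 + 0·0 = 1
Writing each c_i in base p = 2:
  c_1 = 1 = 1·2^0
  c_2 = 0
  c_3 = 1 = 1·2^0
  c_4 = 1 = 1·2^0
Factor λ_0 = (1, 0, 1, 1)

((1, 0, 1, 1),)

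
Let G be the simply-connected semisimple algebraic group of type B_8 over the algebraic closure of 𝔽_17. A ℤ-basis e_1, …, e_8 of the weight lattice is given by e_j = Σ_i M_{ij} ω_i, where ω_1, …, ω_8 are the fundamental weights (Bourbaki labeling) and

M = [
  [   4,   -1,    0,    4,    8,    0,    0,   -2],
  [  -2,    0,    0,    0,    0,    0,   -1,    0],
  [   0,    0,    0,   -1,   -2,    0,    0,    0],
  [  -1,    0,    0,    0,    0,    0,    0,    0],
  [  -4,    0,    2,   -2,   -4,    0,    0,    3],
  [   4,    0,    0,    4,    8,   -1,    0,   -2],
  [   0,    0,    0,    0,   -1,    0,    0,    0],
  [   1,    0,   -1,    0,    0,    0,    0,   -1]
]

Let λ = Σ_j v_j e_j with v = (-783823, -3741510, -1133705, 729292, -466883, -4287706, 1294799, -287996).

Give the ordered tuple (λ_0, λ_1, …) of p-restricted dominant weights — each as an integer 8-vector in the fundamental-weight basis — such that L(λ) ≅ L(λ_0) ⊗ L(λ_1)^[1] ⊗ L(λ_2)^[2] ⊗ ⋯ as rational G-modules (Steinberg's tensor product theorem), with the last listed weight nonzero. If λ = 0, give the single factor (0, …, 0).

((4, 14, 15, 4, 14, 7, 12, 4), (10, 1, 8, 3, 8, 9, 8, 3), (2, 9, 10, 9, 0, 5, 0, 14), (6, 4, 7, 6, 16, 15, 10, 10), (4, 3, 2, 9, 4, 10, 5, 7))

In the fundamental-weight basis, λ has coordinates c = M·v (v = (-783823, -3741510, -1133705, 729292, -466883, -4287706, 1294799, -287996)):
  c_1 = (4)·(-783823) + (-1)·(-3741510) + (0)·(-1133705) + (4)·(729292) + (8)·(-466883) + (0)·(-4287706) + (0)·(1294799) + (-2)·(-287996) = 364314
  c_2 = (-2)·(-783823) + (0)·(-3741510) + (0)·(-1133705) + (0)·(729292) + (0)·(-466883) + (0)·(-4287706) + (-1)·(1294799) + (0)·(-287996) = 272847
  c_3 = (0)·(-783823) + (0)·(-3741510) + (0)·(-1133705) + (-1)·(729292) + (-2)·(-466883) + (0)·(-4287706) + (0)·(1294799) + (0)·(-287996) = 204474
  c_4 = (-1)·(-783823) + (0)·(-3741510) + (0)·(-1133705) + (0)·(729292) + (0)·(-466883) + (0)·(-4287706) + (0)·(1294799) + (0)·(-287996) = 783823
  c_5 = (-4)·(-783823) + (0)·(-3741510) + (2)·(-1133705) + (-2)·(729292) + (-4)·(-466883) + (0)·(-4287706) + (0)·(1294799) + (3)·(-287996) = 412842
  c_6 = (4)·(-783823) + (0)·(-3741510) + (0)·(-1133705) + (4)·(729292) + (8)·(-466883) + (-1)·(-4287706) + (0)·(1294799) + (-2)·(-287996) = 910510
  c_7 = (0)·(-783823) + (0)·(-3741510) + (0)·(-1133705) + (0)·(729292) + (-1)·(-466883) + (0)·(-4287706) + (0)·(1294799) + (0)·(-287996) = 466883
  c_8 = (1)·(-783823) + (0)·(-3741510) + (-1)·(-1133705) + (0)·(729292) + (0)·(-466883) + (0)·(-4287706) + (0)·(1294799) + (-1)·(-287996) = 637878
p = 17; digits c_i = Σ_j d_{ij}·17^j, 0 ≤ d_{ij} < 17:
  c_1 = 364314 = 4·17^0 + 10·17^1 + 2·17^2 + 6·17^3 + 4·17^4
  c_2 = 272847 = 14·17^0 + 1·17^1 + 9·17^2 + 4·17^3 + 3·17^4
  c_3 = 204474 = 15·17^0 + 8·17^1 + 10·17^2 + 7·17^3 + 2·17^4
  c_4 = 783823 = 4·17^0 + 3·17^1 + 9·17^2 + 6·17^3 + 9·17^4
  c_5 = 412842 = 14·17^0 + 8·17^1 + 0·17^2 + 16·17^3 + 4·17^4
  c_6 = 910510 = 7·17^0 + 9·17^1 + 5·17^2 + 15·17^3 + 10·17^4
  c_7 = 466883 = 12·17^0 + 8·17^1 + 0·17^2 + 10·17^3 + 5·17^4
  c_8 = 637878 = 4·17^0 + 3·17^1 + 14·17^2 + 10·17^3 + 7·17^4
p-restricted factor λ_0 = (4, 14, 15, 4, 14, 7, 12, 4)
p-restricted factor λ_1 = (10, 1, 8, 3, 8, 9, 8, 3)
p-restricted factor λ_2 = (2, 9, 10, 9, 0, 5, 0, 14)
p-restricted factor λ_3 = (6, 4, 7, 6, 16, 15, 10, 10)
p-restricted factor λ_4 = (4, 3, 2, 9, 4, 10, 5, 7)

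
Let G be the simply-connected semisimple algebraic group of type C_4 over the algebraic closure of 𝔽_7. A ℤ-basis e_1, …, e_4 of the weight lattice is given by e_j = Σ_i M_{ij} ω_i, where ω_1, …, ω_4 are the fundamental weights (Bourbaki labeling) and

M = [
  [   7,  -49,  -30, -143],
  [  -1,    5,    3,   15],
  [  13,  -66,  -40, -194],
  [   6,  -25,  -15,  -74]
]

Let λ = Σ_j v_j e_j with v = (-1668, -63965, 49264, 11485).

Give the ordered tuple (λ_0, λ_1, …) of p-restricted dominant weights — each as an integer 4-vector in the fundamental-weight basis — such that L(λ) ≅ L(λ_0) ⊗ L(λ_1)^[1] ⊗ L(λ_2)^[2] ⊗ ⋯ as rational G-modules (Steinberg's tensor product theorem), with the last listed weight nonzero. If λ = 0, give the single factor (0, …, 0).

ω-coordinates c = M·v, v = (-1668, -63965, 49264, 11485):
  c_1 = (7)·(-1668) + (-49)·(-63965) + (-30)·(49264) + (-143)·(11485) = 2334
  c_2 = (-1)·(-1668) + (5)·(-63965) + (3)·(49264) + (15)·(11485) = 1910
  c_3 = (13)·(-1668) + (-66)·(-63965) + (-40)·(49264) + (-194)·(11485) = 1356
  c_4 = (6)·(-1668) + (-25)·(-63965) + (-15)·(49264) + (-74)·(11485) = 267
Expand coordinatewise in base 7:
  c_1 = 2334 = 3·7^0 + 4·7^1 + 5·7^2 + 6·7^3
  c_2 = 1910 = 6·7^0 + 6·7^1 + 3·7^2 + 5·7^3
  c_3 = 1356 = 5·7^0 + 4·7^1 + 6·7^2 + 3·7^3
  c_4 = 267 = 1·7^0 + 3·7^1 + 5·7^2
λ_0 = (3, 6, 5, 1)
λ_1 = (4, 6, 4, 3)
λ_2 = (5, 3, 6, 5)
λ_3 = (6, 5, 3, 0)

((3, 6, 5, 1), (4, 6, 4, 3), (5, 3, 6, 5), (6, 5, 3, 0))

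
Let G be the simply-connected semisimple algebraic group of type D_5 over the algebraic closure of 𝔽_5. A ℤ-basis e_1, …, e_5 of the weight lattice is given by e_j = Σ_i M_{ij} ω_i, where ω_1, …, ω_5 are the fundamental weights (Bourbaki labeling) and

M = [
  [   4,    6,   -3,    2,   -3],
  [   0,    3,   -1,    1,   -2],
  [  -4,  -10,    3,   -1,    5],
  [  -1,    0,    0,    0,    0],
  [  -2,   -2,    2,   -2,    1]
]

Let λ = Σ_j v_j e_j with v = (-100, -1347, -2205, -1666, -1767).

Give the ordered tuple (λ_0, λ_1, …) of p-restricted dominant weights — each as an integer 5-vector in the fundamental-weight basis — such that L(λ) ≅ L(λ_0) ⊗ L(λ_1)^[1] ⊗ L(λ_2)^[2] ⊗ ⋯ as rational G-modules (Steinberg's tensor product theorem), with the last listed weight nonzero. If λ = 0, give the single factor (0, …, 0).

Change of basis e → ω: c = M·v where v = (-100, -1347, -2205, -1666, -1767):
  c_1 = 4*-100 + 6*-1347 + -3*-2205 + 2*-1666 + -3*-1767 = 102
  c_2 = 0*-100 + 3*-1347 + -1*-2205 + 1*-1666 + -2*-1767 = 32
  c_3 = -4*-100 + -10*-1347 + 3*-2205 + -1*-1666 + 5*-1767 = 86
  c_4 = -1*-100 + 0*-1347 + 0*-2205 + 0*-1666 + 0*-1767 = 100
  c_5 = -2*-100 + -2*-1347 + 2*-2205 + -2*-1666 + 1*-1767 = 49
Expand coordinatewise in base 5:
  c_1 = 102 = 2·5^0 + 0·5^1 + 4·5^2
  c_2 = 32 = 2·5^0 + 1·5^1 + 1·5^2
  c_3 = 86 = 1·5^0 + 2·5^1 + 3·5^2
  c_4 = 100 = 0·5^0 + 0·5^1 + 4·5^2
  c_5 = 49 = 4·5^0 + 4·5^1 + 1·5^2
Factor λ_0 = (2, 2, 1, 0, 4)
Factor λ_1 = (0, 1, 2, 0, 4)
Factor λ_2 = (4, 1, 3, 4, 1)

((2, 2, 1, 0, 4), (0, 1, 2, 0, 4), (4, 1, 3, 4, 1))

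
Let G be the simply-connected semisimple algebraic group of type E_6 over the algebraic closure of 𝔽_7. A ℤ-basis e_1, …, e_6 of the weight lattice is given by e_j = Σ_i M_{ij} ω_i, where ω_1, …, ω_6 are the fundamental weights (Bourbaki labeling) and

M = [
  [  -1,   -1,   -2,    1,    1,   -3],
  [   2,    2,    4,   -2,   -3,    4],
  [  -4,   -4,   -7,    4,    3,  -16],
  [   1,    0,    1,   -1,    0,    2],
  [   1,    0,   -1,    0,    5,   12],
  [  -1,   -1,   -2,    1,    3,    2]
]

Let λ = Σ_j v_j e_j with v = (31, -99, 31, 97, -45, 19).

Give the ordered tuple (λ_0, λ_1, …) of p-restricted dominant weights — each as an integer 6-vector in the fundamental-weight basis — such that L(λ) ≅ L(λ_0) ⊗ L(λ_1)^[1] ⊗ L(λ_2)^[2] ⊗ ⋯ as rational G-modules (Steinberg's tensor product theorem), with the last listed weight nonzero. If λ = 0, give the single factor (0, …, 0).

((1, 5, 4, 3, 3, 6),)

ω-coordinates c = M·v, v = (31, -99, 31, 97, -45, 19):
  c_1 = (-1)·(31) + (-1)·(-99) + (-2)·(31) + 1·97 + (1)·(-45) + (-3)·(19) = 1
  c_2 = 2·31 + (2)·(-99) + 4·31 + (-2)·(97) + (-3)·(-45) + 4·19 = 5
  c_3 = (-4)·(31) + (-4)·(-99) + (-7)·(31) + 4·97 + (3)·(-45) + (-16)·(19) = 4
  c_4 = 1·31 + (0)·(-99) + 1·31 + (-1)·(97) + (0)·(-45) + 2·19 = 3
  c_5 = 1·31 + (0)·(-99) + (-1)·(31) + 0·97 + (5)·(-45) + 12·19 = 3
  c_6 = (-1)·(31) + (-1)·(-99) + (-2)·(31) + 1·97 + (3)·(-45) + 2·19 = 6
Expand coordinatewise in base 7:
  c_1 = 1 = 1·7^0
  c_2 = 5 = 5·7^0
  c_3 = 4 = 4·7^0
  c_4 = 3 = 3·7^0
  c_5 = 3 = 3·7^0
  c_6 = 6 = 6·7^0
λ_0 = (1, 5, 4, 3, 3, 6)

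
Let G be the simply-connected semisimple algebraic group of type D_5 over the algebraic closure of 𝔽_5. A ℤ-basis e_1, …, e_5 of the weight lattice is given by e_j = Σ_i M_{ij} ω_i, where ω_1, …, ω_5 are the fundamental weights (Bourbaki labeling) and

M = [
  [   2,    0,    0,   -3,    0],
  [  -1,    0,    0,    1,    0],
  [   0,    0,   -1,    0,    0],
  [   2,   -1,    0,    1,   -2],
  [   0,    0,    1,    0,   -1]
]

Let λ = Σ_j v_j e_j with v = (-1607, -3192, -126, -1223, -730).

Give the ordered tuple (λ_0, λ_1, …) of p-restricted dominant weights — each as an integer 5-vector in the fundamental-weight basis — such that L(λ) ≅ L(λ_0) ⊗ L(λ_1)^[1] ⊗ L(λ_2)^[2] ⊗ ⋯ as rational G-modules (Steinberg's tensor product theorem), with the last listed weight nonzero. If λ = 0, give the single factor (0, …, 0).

((0, 4, 1, 0, 4), (1, 1, 0, 3, 0), (3, 0, 0, 3, 4), (3, 3, 1, 1, 4))

ω-coordinates c = M·v, v = (-1607, -3192, -126, -1223, -730):
  c_1 = (2)·(-1607) + (0)·(-3192) + (0)·(-126) + (-3)·(-1223) + (0)·(-730) = 455
  c_2 = (-1)·(-1607) + (0)·(-3192) + (0)·(-126) + (1)·(-1223) + (0)·(-730) = 384
  c_3 = (0)·(-1607) + (0)·(-3192) + (-1)·(-126) + (0)·(-1223) + (0)·(-730) = 126
  c_4 = (2)·(-1607) + (-1)·(-3192) + (0)·(-126) + (1)·(-1223) + (-2)·(-730) = 215
  c_5 = (0)·(-1607) + (0)·(-3192) + (1)·(-126) + (0)·(-1223) + (-1)·(-730) = 604
Writing each c_i in base p = 5:
  c_1 = 455 = 0·5^0 + 1·5^1 + 3·5^2 + 3·5^3
  c_2 = 384 = 4·5^0 + 1·5^1 + 0·5^2 + 3·5^3
  c_3 = 126 = 1·5^0 + 0·5^1 + 0·5^2 + 1·5^3
  c_4 = 215 = 0·5^0 + 3·5^1 + 3·5^2 + 1·5^3
  c_5 = 604 = 4·5^0 + 0·5^1 + 4·5^2 + 4·5^3
λ_0 = (0, 4, 1, 0, 4)
λ_1 = (1, 1, 0, 3, 0)
λ_2 = (3, 0, 0, 3, 4)
λ_3 = (3, 3, 1, 1, 4)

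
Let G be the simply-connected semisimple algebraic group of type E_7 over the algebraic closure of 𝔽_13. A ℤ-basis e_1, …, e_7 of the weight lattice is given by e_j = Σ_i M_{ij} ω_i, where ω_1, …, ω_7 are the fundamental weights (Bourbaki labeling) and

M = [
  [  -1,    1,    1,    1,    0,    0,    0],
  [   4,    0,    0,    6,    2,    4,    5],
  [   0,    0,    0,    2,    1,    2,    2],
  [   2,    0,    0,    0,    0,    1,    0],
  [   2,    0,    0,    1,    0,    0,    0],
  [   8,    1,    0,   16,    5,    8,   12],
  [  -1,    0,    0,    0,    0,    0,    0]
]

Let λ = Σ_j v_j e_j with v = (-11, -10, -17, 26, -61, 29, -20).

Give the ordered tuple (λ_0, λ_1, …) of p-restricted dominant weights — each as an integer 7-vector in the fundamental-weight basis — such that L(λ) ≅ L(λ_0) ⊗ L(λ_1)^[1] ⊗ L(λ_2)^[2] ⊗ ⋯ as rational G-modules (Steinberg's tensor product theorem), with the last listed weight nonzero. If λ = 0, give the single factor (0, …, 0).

ω-coordinates c = M·v, v = (-11, -10, -17, 26, -61, 29, -20):
  c_1 = (-1)·(-11) + (1)·(-10) + (1)·(-17) + 1·26 + (0)·(-61) + 0·29 + (0)·(-20) = 10
  c_2 = (4)·(-11) + (0)·(-10) + (0)·(-17) + 6·26 + (2)·(-61) + 4·29 + (5)·(-20) = 6
  c_3 = (0)·(-11) + (0)·(-10) + (0)·(-17) + 2·26 + (1)·(-61) + 2·29 + (2)·(-20) = 9
  c_4 = (2)·(-11) + (0)·(-10) + (0)·(-17) + 0·26 + (0)·(-61) + 1·29 + (0)·(-20) = 7
  c_5 = (2)·(-11) + (0)·(-10) + (0)·(-17) + 1·26 + (0)·(-61) + 0·29 + (0)·(-20) = 4
  c_6 = (8)·(-11) + (1)·(-10) + (0)·(-17) + 16·26 + (5)·(-61) + 8·29 + (12)·(-20) = 5
  c_7 = (-1)·(-11) + (0)·(-10) + (0)·(-17) + 0·26 + (0)·(-61) + 0·29 + (0)·(-20) = 11
Expand coordinatewise in base 13:
  c_1 = 10 = 10·13^0
  c_2 = 6 = 6·13^0
  c_3 = 9 = 9·13^0
  c_4 = 7 = 7·13^0
  c_5 = 4 = 4·13^0
  c_6 = 5 = 5·13^0
  c_7 = 11 = 11·13^0
Factor λ_0 = (10, 6, 9, 7, 4, 5, 11)

((10, 6, 9, 7, 4, 5, 11),)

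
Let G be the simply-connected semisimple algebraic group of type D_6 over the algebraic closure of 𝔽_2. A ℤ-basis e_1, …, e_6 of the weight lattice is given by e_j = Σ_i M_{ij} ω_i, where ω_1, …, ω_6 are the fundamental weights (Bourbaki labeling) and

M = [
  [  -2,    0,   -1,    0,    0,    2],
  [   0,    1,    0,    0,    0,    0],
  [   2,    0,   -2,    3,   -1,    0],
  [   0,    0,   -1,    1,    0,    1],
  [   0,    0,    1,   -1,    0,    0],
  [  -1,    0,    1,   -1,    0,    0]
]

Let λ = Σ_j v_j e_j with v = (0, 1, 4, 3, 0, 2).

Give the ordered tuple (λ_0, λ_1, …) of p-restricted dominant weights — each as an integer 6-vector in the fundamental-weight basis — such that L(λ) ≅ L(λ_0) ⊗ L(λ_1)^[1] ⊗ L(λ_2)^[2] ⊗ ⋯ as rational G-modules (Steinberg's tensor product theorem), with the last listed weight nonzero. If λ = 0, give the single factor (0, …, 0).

((0, 1, 1, 1, 1, 1),)

ω-coordinates c = M·v, v = (0, 1, 4, 3, 0, 2):
  c_1 = (-2)·(0) + (0)·(1) + (-1)·(4) + (0)·(3) + (0)·(0) + (2)·(2) = 0
  c_2 = (0)·(0) + (1)·(1) + (0)·(4) + (0)·(3) + (0)·(0) + (0)·(2) = 1
  c_3 = (2)·(0) + (0)·(1) + (-2)·(4) + (3)·(3) + (-1)·(0) + (0)·(2) = 1
  c_4 = (0)·(0) + (0)·(1) + (-1)·(4) + (1)·(3) + (0)·(0) + (1)·(2) = 1
  c_5 = (0)·(0) + (0)·(1) + (1)·(4) + (-1)·(3) + (0)·(0) + (0)·(2) = 1
  c_6 = (-1)·(0) + (0)·(1) + (1)·(4) + (-1)·(3) + (0)·(0) + (0)·(2) = 1
Writing each c_i in base p = 2:
  c_1 = 0
  c_2 = 1 = 1·2^0
  c_3 = 1 = 1·2^0
  c_4 = 1 = 1·2^0
  c_5 = 1 = 1·2^0
  c_6 = 1 = 1·2^0
p-restricted factor λ_0 = (0, 1, 1, 1, 1, 1)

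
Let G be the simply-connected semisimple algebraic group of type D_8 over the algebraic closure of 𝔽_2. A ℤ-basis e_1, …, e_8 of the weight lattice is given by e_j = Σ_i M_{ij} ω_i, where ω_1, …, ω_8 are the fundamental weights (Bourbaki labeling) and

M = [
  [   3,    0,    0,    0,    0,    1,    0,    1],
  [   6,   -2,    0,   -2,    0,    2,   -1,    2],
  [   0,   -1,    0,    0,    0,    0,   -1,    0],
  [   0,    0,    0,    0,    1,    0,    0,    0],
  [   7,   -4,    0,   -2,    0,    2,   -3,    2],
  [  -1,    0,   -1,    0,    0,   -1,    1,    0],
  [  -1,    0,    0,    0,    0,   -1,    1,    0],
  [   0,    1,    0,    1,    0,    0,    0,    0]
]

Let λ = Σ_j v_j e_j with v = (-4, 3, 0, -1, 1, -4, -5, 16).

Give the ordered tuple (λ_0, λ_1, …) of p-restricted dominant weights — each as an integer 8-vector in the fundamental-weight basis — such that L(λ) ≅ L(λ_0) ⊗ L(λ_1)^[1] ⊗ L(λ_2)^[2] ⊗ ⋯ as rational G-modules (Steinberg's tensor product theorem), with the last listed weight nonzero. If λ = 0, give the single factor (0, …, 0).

((0, 1, 0, 1, 1, 1, 1, 0), (0, 0, 1, 0, 0, 1, 1, 1))

Change of basis e → ω: c = M·v where v = (-4, 3, 0, -1, 1, -4, -5, 16):
  c_1 = (3)·(-4) + 0·3 + 0·0 + (0)·(-1) + 0·1 + (1)·(-4) + (0)·(-5) + 1·16 = 0
  c_2 = (6)·(-4) + (-2)·(3) + 0·0 + (-2)·(-1) + 0·1 + (2)·(-4) + (-1)·(-5) + 2·16 = 1
  c_3 = (0)·(-4) + (-1)·(3) + 0·0 + (0)·(-1) + 0·1 + (0)·(-4) + (-1)·(-5) + 0·16 = 2
  c_4 = (0)·(-4) + 0·3 + 0·0 + (0)·(-1) + 1·1 + (0)·(-4) + (0)·(-5) + 0·16 = 1
  c_5 = (7)·(-4) + (-4)·(3) + 0·0 + (-2)·(-1) + 0·1 + (2)·(-4) + (-3)·(-5) + 2·16 = 1
  c_6 = (-1)·(-4) + 0·3 + (-1)·(0) + (0)·(-1) + 0·1 + (-1)·(-4) + (1)·(-5) + 0·16 = 3
  c_7 = (-1)·(-4) + 0·3 + 0·0 + (0)·(-1) + 0·1 + (-1)·(-4) + (1)·(-5) + 0·16 = 3
  c_8 = (0)·(-4) + 1·3 + 0·0 + (1)·(-1) + 0·1 + (0)·(-4) + (0)·(-5) + 0·16 = 2
Base-2 expansion of each c_i:
  c_1 = 0
  c_2 = 1 = 1·2^0
  c_3 = 2 = 0·2^0 + 1·2^1
  c_4 = 1 = 1·2^0
  c_5 = 1 = 1·2^0
  c_6 = 3 = 1·2^0 + 1·2^1
  c_7 = 3 = 1·2^0 + 1·2^1
  c_8 = 2 = 0·2^0 + 1·2^1
λ_0 = (0, 1, 0, 1, 1, 1, 1, 0)
λ_1 = (0, 0, 1, 0, 0, 1, 1, 1)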